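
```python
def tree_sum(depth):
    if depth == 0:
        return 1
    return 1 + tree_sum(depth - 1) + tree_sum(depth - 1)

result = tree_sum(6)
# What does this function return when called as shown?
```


tree_sum(6)
= 1 + tree_sum(5) + tree_sum(5)
= 1 + 2 * tree_sum(5)
tree_sum(k) = 2^(k+1) - 1
tree_sum(0) = 1
tree_sum(1) = 3
tree_sum(2) = 7
tree_sum(3) = 15
tree_sum(4) = 31
tree_sum(6) = 2^7 - 1 = 127


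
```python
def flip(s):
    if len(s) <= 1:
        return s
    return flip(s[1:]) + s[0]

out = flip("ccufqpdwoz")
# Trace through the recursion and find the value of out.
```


flip("ccufqpdwoz")
= flip("cufqpdwoz") + "c"
= flip("ufqpdwoz") + "c" + "c"
= flip("fqpdwoz") + "u" + "c" + "c"
= flip("qpdwoz") + "f" + "u" + "c" + "c"
= flip("pdwoz") + "q" + "f" + "u" + "c" + "c"
= flip("dwoz") + "p" + "q" + "f" + "u" + "c" + "c"
= flip("woz") + "d" + "p" + "q" + "f" + "u" + "c" + "c"
= flip("oz") + "w" + "d" + "p" + "q" + "f" + "u" + "c" + "c"
= flip("z") + "o" + "w" + "d" + "p" + "q" + "f" + "u" + "c" + "c"
= "z" + "o" + "w" + "d" + "p" + "q" + "f" + "u" + "c" + "c"
= "zowdpqfucc"


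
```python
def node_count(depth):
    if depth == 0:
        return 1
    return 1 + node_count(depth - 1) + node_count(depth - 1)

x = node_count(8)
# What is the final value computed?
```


node_count(8)
= 1 + node_count(7) + node_count(7)
= 1 + 2 * node_count(7)
node_count(k) = 2^(k+1) - 1
node_count(0) = 1
node_count(1) = 3
node_count(2) = 7
node_count(3) = 15
node_count(4) = 31
node_count(8) = 2^9 - 1 = 511


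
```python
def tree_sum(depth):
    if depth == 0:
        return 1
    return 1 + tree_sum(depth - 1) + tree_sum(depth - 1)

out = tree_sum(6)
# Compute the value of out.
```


tree_sum(6)
= 1 + tree_sum(5) + tree_sum(5)
= 1 + 2 * tree_sum(5)
tree_sum(k) = 2^(k+1) - 1
tree_sum(0) = 1
tree_sum(1) = 3
tree_sum(2) = 7
tree_sum(3) = 15
tree_sum(4) = 31
tree_sum(6) = 2^7 - 1 = 127


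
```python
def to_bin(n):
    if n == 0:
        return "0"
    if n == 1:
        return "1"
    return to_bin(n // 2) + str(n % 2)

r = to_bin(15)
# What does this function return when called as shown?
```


to_bin(15)
= to_bin(7) + "1"
= to_bin(3) + "1" + "1"
= to_bin(1) + "1" + "1" + "1"
= "1" + "1" + "1" + "1"
= "1111"


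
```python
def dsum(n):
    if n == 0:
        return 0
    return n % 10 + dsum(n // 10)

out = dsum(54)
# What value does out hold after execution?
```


dsum(54)
= 4 + dsum(5)
= 4 + 5 + dsum(0)
= 4 + 5 + 0
= 9


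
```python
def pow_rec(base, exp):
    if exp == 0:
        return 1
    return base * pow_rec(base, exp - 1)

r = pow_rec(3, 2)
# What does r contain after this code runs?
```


pow_rec(3, 2)
= 3 * pow_rec(3, 1)
= 3 * 3 * pow_rec(3, 0)
= 3 * 3 * 1
= 9


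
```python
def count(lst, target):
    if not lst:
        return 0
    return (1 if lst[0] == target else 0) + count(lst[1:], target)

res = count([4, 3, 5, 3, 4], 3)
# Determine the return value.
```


count([4, 3, 5, 3, 4], 3)
lst[0]=4 != 3: 0 + count([3, 5, 3, 4], 3)
lst[0]=3 == 3: 1 + count([5, 3, 4], 3)
lst[0]=5 != 3: 0 + count([3, 4], 3)
lst[0]=3 == 3: 1 + count([4], 3)
lst[0]=4 != 3: 0 + count([], 3)
= 2


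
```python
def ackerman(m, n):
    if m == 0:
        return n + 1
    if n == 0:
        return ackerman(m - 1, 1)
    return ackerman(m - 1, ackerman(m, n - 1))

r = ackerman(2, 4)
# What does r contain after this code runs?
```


ackerman(2, 4)
= ackerman(1, ackerman(2, 3))
First compute ackerman(2, 3) = 9
= ackerman(1, 9)
= 11


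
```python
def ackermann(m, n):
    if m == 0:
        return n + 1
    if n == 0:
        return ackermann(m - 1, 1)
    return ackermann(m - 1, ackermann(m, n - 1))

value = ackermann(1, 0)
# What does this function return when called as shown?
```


ackermann(1, 0)
n == 0: return ackermann(0, 1)
= ackermann(0, 1) = 2
= 2


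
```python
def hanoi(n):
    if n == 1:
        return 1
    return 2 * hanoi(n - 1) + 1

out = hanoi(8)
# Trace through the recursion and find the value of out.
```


hanoi(8)
= 2 * hanoi(7) + 1
= 2 * (2 * hanoi(6) + 1) + 1
= 2 * (2 * (2 * hanoi(5) + 1) + 1) + 1
= 2 * (2 * (2 * (2 * hanoi(4) + 1) + 1) + 1) + 1
= 2 * (2 * (2 * (2 * (2 * hanoi(3) + 1) + 1) + 1) + 1) + 1
= 2 * (2 * (2 * (2 * (2 * (2 * hanoi(2) + 1) + 1) + 1) + 1) + 1) + 1
= 2 * (2 * (2 * (2 * (2 * (2 * (2 * hanoi(1) + 1) + 1) + 1) + 1) + 1) + 1) + 1
Now compute bottom-up:
hanoi(1) = 1
hanoi(2) = 2 * 1 + 1 = 3
hanoi(3) = 2 * 3 + 1 = 7
hanoi(4) = 2 * 7 + 1 = 15
hanoi(5) = 2 * 15 + 1 = 31
hanoi(6) = 2 * 31 + 1 = 63
hanoi(7) = 2 * 63 + 1 = 127
hanoi(8) = 2 * 127 + 1 = 255
= 255


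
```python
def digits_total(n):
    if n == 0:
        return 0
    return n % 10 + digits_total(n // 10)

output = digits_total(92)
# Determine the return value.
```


digits_total(92)
= 2 + digits_total(9)
= 2 + 9 + digits_total(0)
= 2 + 9 + 0
= 11


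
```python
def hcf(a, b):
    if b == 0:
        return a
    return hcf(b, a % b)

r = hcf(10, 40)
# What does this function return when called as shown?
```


hcf(10, 40)
= hcf(40, 10 % 40) = hcf(40, 10)
= hcf(10, 40 % 10) = hcf(10, 0)
b == 0, return a = 10


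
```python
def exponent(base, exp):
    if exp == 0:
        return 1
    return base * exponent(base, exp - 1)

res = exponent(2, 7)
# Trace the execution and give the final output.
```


exponent(2, 7)
= 2 * exponent(2, 6)
= 2 * 2 * exponent(2, 5)
= 2 * 2 * 2 * exponent(2, 4)
= 2 * 2 * 2 * 2 * exponent(2, 3)
= 2 * 2 * 2 * 2 * 2 * exponent(2, 2)
= 2 * 2 * 2 * 2 * 2 * 2 * exponent(2, 1)
= 2 * 2 * 2 * 2 * 2 * 2 * 2 * exponent(2, 0)
= 2 * 2 * 2 * 2 * 2 * 2 * 2 * 1
= 128


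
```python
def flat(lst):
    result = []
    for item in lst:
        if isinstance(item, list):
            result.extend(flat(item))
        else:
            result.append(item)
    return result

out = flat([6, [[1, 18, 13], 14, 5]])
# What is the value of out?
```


flat([6, [[1, 18, 13], 14, 5]])
Processing each element:
  6 is not a list -> append 6
  [[1, 18, 13], 14, 5] is a list -> flat recursively -> [1, 18, 13, 14, 5]
= [6, 1, 18, 13, 14, 5]


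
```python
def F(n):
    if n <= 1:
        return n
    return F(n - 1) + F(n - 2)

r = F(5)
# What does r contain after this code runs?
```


F(5)
= F(4) + F(3)
= (F(3) + F(2)) + F(3)
Computing bottom-up: F(0)=0, F(1)=1, F(2)=1, F(3)=2, F(4)=3, F(5)=5
= 5


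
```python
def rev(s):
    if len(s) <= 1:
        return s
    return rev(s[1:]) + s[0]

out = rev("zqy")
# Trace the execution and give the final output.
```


rev("zqy")
= rev("qy") + "z"
= rev("y") + "q" + "z"
= "y" + "q" + "z"
= "yqz"


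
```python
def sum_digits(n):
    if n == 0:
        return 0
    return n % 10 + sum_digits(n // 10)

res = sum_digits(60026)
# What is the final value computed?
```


sum_digits(60026)
= 6 + sum_digits(6002)
= 6 + 2 + sum_digits(600)
= 6 + 2 + 0 + sum_digits(60)
= 6 + 2 + 0 + 0 + sum_digits(6)
= 6 + 2 + 0 + 0 + 6 + sum_digits(0)
= 6 + 2 + 0 + 0 + 6 + 0
= 14


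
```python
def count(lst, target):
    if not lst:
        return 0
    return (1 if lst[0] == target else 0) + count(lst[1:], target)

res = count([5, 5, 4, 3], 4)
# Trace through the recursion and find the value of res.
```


count([5, 5, 4, 3], 4)
lst[0]=5 != 4: 0 + count([5, 4, 3], 4)
lst[0]=5 != 4: 0 + count([4, 3], 4)
lst[0]=4 == 4: 1 + count([3], 4)
lst[0]=3 != 4: 0 + count([], 4)
= 1


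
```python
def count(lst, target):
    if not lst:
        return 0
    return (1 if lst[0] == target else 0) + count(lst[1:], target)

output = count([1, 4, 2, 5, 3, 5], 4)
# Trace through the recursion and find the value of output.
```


count([1, 4, 2, 5, 3, 5], 4)
lst[0]=1 != 4: 0 + count([4, 2, 5, 3, 5], 4)
lst[0]=4 == 4: 1 + count([2, 5, 3, 5], 4)
lst[0]=2 != 4: 0 + count([5, 3, 5], 4)
lst[0]=5 != 4: 0 + count([3, 5], 4)
lst[0]=3 != 4: 0 + count([5], 4)
lst[0]=5 != 4: 0 + count([], 4)
= 1


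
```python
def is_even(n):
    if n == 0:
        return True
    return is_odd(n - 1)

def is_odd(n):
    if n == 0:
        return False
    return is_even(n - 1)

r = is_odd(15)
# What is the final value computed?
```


is_odd(15)
= is_even(14)
= is_odd(13)
= is_even(12)
= is_odd(11)
= is_even(10)
= is_odd(9)
= is_even(8)
= is_odd(7)
= is_even(6)
= is_odd(5)
= is_even(4)
= is_odd(3)
= is_even(2)
= is_odd(1)
= is_even(0)
n == 0: return True
= True


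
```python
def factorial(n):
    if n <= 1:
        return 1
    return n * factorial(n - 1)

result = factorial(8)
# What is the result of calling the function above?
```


factorial(8)
= 8 * factorial(7)
= 8 * 7 * factorial(6)
= 8 * 7 * 6 * factorial(5)
= 8 * 7 * 6 * 5 * factorial(4)
= 8 * 7 * 6 * 5 * 4 * factorial(3)
= 8 * 7 * 6 * 5 * 4 * 3 * factorial(2)
= 8 * 7 * 6 * 5 * 4 * 3 * 2 * factorial(1)
= 8 * 7 * 6 * 5 * 4 * 3 * 2 * 1
= 40320


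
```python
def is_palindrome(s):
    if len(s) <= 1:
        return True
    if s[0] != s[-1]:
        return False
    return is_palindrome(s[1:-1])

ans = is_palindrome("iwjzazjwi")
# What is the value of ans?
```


is_palindrome("iwjzazjwi")
"iwjzazjwi": s[0]='i' == s[-1]='i' -> is_palindrome("wjzazjw")
"wjzazjw": s[0]='w' == s[-1]='w' -> is_palindrome("jzazj")
"jzazj": s[0]='j' == s[-1]='j' -> is_palindrome("zaz")
"zaz": s[0]='z' == s[-1]='z' -> is_palindrome("a")
"a": len <= 1 -> True
= True


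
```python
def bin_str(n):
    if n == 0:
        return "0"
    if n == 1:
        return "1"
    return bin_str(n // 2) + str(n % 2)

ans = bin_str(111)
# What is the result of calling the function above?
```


bin_str(111)
= bin_str(55) + "1"
= bin_str(27) + "1" + "1"
= bin_str(13) + "1" + "1" + "1"
= bin_str(6) + "1" + "1" + "1" + "1"
= bin_str(3) + "0" + "1" + "1" + "1" + "1"
= bin_str(1) + "1" + "0" + "1" + "1" + "1" + "1"
= "1" + "1" + "0" + "1" + "1" + "1" + "1"
= "1101111"


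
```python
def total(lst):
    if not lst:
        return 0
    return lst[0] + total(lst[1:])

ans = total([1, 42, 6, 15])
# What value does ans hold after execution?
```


total([1, 42, 6, 15])
= 1 + total([42, 6, 15])
= 1 + 42 + total([6, 15])
= 1 + 42 + 6 + total([15])
= 1 + 42 + 6 + 15 + total([])
= 1 + 42 + 6 + 15 + 0
= 64


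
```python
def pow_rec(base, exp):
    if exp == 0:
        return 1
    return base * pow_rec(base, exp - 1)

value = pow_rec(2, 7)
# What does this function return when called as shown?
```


pow_rec(2, 7)
= 2 * pow_rec(2, 6)
= 2 * 2 * pow_rec(2, 5)
= 2 * 2 * 2 * pow_rec(2, 4)
= 2 * 2 * 2 * 2 * pow_rec(2, 3)
= 2 * 2 * 2 * 2 * 2 * pow_rec(2, 2)
= 2 * 2 * 2 * 2 * 2 * 2 * pow_rec(2, 1)
= 2 * 2 * 2 * 2 * 2 * 2 * 2 * pow_rec(2, 0)
= 2 * 2 * 2 * 2 * 2 * 2 * 2 * 1
= 128


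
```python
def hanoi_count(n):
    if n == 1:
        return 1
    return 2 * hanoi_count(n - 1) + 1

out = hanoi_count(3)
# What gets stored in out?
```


hanoi_count(3)
= 2 * hanoi_count(2) + 1
= 2 * (2 * hanoi_count(1) + 1) + 1
Now compute bottom-up:
hanoi_count(1) = 1
hanoi_count(2) = 2 * 1 + 1 = 3
hanoi_count(3) = 2 * 3 + 1 = 7
= 7


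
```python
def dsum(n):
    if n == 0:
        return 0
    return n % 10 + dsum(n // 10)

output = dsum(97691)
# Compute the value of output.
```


dsum(97691)
= 1 + dsum(9769)
= 1 + 9 + dsum(976)
= 1 + 9 + 6 + dsum(97)
= 1 + 9 + 6 + 7 + dsum(9)
= 1 + 9 + 6 + 7 + 9 + dsum(0)
= 1 + 9 + 6 + 7 + 9 + 0
= 32


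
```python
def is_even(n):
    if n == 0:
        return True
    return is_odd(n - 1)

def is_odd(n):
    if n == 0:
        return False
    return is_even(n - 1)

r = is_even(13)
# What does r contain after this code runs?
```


is_even(13)
= is_odd(12)
= is_even(11)
= is_odd(10)
= is_even(9)
= is_odd(8)
= is_even(7)
= is_odd(6)
= is_even(5)
= is_odd(4)
= is_even(3)
= is_odd(2)
= is_even(1)
= is_odd(0)
n == 0: return False
= False


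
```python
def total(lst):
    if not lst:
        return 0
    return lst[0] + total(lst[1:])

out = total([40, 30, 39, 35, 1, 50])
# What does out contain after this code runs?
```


total([40, 30, 39, 35, 1, 50])
= 40 + total([30, 39, 35, 1, 50])
= 40 + 30 + total([39, 35, 1, 50])
= 40 + 30 + 39 + total([35, 1, 50])
= 40 + 30 + 39 + 35 + total([1, 50])
= 40 + 30 + 39 + 35 + 1 + total([50])
= 40 + 30 + 39 + 35 + 1 + 50 + total([])
= 40 + 30 + 39 + 35 + 1 + 50 + 0
= 195


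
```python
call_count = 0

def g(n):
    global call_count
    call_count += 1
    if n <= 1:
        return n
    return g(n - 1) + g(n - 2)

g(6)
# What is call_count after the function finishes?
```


g(6) calls g(5) and g(4); each non-base call branches into two more.
Let C(k) = total number of calls made by g(k), including the call to g(k) itself.
Base cases: C(0) = 1, C(1) = 1
Recurrence: C(k) = 1 + C(k-1) + C(k-2)
  C(2) = 1 + C(1) + C(0) = 1 + 1 + 1 = 3
  C(3) = 1 + C(2) + C(1) = 1 + 3 + 1 = 5
  C(4) = 1 + C(3) + C(2) = 1 + 5 + 3 = 9
  C(5) = 1 + C(4) + C(3) = 1 + 9 + 5 = 15
  C(6) = 1 + C(5) + C(4) = 1 + 15 + 9 = 25
Total calls = C(6) = 25


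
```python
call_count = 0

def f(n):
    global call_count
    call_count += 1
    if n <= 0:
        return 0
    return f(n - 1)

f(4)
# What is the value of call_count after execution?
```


f(4) calls f(3) calls ... calls f(0)
Total calls: 4 + 1 (for base case) = 5


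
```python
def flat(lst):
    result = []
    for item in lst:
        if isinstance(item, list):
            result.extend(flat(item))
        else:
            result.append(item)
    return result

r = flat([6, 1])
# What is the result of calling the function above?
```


flat([6, 1])
Processing each element:
  6 is not a list -> append 6
  1 is not a list -> append 1
= [6, 1]


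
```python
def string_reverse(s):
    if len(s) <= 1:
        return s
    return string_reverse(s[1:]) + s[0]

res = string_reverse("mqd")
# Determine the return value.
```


string_reverse("mqd")
= string_reverse("qd") + "m"
= string_reverse("d") + "q" + "m"
= "d" + "q" + "m"
= "dqm"


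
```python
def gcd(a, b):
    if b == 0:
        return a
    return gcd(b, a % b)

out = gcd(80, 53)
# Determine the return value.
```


gcd(80, 53)
= gcd(53, 80 % 53) = gcd(53, 27)
= gcd(27, 53 % 27) = gcd(27, 26)
= gcd(26, 27 % 26) = gcd(26, 1)
= gcd(1, 26 % 1) = gcd(1, 0)
b == 0, return a = 1


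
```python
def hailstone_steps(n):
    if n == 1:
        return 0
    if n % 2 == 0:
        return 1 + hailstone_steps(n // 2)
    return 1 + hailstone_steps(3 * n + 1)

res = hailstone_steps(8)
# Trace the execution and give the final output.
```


hailstone_steps(8)
8 is even -> hailstone_steps(4)
4 is even -> hailstone_steps(2)
2 is even -> hailstone_steps(1)
Reached 1 after 3 steps
= 3


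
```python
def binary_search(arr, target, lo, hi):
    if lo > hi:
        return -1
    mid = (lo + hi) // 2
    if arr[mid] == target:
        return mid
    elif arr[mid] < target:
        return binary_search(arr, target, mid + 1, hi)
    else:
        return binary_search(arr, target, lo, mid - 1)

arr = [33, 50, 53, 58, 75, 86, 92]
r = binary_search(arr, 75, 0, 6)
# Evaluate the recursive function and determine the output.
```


binary_search(arr, 75, 0, 6)
lo=0, hi=6, mid=3, arr[mid]=58
58 < 75, search right half
lo=4, hi=6, mid=5, arr[mid]=86
86 > 75, search left half
lo=4, hi=4, mid=4, arr[mid]=75
arr[4] == 75, found at index 4
= 4


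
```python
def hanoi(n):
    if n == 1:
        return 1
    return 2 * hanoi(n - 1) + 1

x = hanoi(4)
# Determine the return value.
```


hanoi(4)
= 2 * hanoi(3) + 1
= 2 * (2 * hanoi(2) + 1) + 1
= 2 * (2 * (2 * hanoi(1) + 1) + 1) + 1
Now compute bottom-up:
hanoi(1) = 1
hanoi(2) = 2 * 1 + 1 = 3
hanoi(3) = 2 * 3 + 1 = 7
hanoi(4) = 2 * 7 + 1 = 15
= 15


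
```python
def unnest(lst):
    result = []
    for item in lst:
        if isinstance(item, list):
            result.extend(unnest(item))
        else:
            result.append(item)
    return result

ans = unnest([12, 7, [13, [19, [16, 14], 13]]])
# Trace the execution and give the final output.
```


unnest([12, 7, [13, [19, [16, 14], 13]]])
Processing each element:
  12 is not a list -> append 12
  7 is not a list -> append 7
  [13, [19, [16, 14], 13]] is a list -> unnest recursively -> [13, 19, 16, 14, 13]
= [12, 7, 13, 19, 16, 14, 13]


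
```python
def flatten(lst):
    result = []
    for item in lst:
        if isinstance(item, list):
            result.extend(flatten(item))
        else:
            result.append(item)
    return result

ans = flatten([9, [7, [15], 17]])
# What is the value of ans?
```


flatten([9, [7, [15], 17]])
Processing each element:
  9 is not a list -> append 9
  [7, [15], 17] is a list -> flatten recursively -> [7, 15, 17]
= [9, 7, 15, 17]


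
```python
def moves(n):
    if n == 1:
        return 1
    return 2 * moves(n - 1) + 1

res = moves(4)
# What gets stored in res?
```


moves(4)
= 2 * moves(3) + 1
= 2 * (2 * moves(2) + 1) + 1
= 2 * (2 * (2 * moves(1) + 1) + 1) + 1
Now compute bottom-up:
moves(1) = 1
moves(2) = 2 * 1 + 1 = 3
moves(3) = 2 * 3 + 1 = 7
moves(4) = 2 * 7 + 1 = 15
= 15


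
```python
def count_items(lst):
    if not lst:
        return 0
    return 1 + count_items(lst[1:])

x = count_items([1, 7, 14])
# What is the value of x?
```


count_items([1, 7, 14])
= 1 + count_items([7, 14])
= 1 + 1 + count_items([14])
= 1 + 1 + 1 + count_items([])
= 1 + 1 + 1 + 0
= 3


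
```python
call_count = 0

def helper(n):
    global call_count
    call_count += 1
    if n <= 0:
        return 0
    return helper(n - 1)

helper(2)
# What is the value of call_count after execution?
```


helper(2) calls helper(1) calls ... calls helper(0)
Total calls: 2 + 1 (for base case) = 3


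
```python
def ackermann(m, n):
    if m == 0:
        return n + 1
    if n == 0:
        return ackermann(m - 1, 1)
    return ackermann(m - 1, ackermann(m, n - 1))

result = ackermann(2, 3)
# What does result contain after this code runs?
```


ackermann(2, 3)
= ackermann(1, ackermann(2, 2))
First compute ackermann(2, 2) = 7
= ackermann(1, 7)
= 9


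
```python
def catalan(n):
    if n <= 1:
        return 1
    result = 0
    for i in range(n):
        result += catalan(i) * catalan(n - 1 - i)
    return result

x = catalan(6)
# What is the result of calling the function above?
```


catalan(6)
= sum of catalan(i) * catalan(6-1-i) for i in 0..5
First compute sub-values bottom-up:
  catalan(0) = 1, catalan(1) = 1
  catalan(2) = 1*1 + 1*1 = 2
  catalan(3) = 1*2 + 1*1 + 2*1 = 5
  catalan(4) = 1*5 + 1*2 + 2*1 + 5*1 = 14
  catalan(5) = 1*14 + 1*5 + 2*2 + 5*1 + 14*1 = 42
Now catalan(6):
  catalan(0)*catalan(5) = 1*42 = 42
  catalan(1)*catalan(4) = 1*14 = 14
  catalan(2)*catalan(3) = 2*5 = 10
  catalan(3)*catalan(2) = 5*2 = 10
  catalan(4)*catalan(1) = 14*1 = 14
  catalan(5)*catalan(0) = 42*1 = 42
= 42 + 14 + 10 + 10 + 14 + 42
= 132


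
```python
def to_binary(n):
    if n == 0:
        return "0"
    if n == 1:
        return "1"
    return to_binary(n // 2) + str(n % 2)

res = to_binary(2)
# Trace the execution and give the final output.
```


to_binary(2)
= to_binary(1) + "0"
= "1" + "0"
= "10"


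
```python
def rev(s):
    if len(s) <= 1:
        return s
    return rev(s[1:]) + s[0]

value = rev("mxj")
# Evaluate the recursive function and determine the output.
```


rev("mxj")
= rev("xj") + "m"
= rev("j") + "x" + "m"
= "j" + "x" + "m"
= "jxm"


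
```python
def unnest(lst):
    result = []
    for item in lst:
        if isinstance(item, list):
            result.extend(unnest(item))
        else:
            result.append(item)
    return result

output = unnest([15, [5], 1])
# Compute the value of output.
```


unnest([15, [5], 1])
Processing each element:
  15 is not a list -> append 15
  [5] is a list -> unnest recursively -> [5]
  1 is not a list -> append 1
= [15, 5, 1]


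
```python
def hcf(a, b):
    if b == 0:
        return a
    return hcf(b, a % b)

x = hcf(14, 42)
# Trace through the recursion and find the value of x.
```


hcf(14, 42)
= hcf(42, 14 % 42) = hcf(42, 14)
= hcf(14, 42 % 14) = hcf(14, 0)
b == 0, return a = 14


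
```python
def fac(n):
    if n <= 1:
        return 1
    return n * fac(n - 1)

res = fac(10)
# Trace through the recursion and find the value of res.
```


fac(10)
= 10 * fac(9)
= 10 * 9 * fac(8)
= 10 * 9 * 8 * fac(7)
= 10 * 9 * 8 * 7 * fac(6)
= 10 * 9 * 8 * 7 * 6 * fac(5)
= 10 * 9 * 8 * 7 * 6 * 5 * fac(4)
= 10 * 9 * 8 * 7 * 6 * 5 * 4 * fac(3)
= 10 * 9 * 8 * 7 * 6 * 5 * 4 * 3 * fac(2)
= 10 * 9 * 8 * 7 * 6 * 5 * 4 * 3 * 2 * fac(1)
= 10 * 9 * 8 * 7 * 6 * 5 * 4 * 3 * 2 * 1
= 3628800


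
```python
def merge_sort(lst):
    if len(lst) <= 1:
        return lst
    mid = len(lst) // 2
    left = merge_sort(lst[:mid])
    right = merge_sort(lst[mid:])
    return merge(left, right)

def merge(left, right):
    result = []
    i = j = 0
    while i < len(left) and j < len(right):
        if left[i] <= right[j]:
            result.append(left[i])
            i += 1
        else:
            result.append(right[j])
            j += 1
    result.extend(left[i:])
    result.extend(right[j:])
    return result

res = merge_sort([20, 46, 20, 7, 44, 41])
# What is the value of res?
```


merge_sort([20, 46, 20, 7, 44, 41])
Split into [20, 46, 20] and [7, 44, 41]
Left sorted: [20, 20, 46]
Right sorted: [7, 41, 44]
Merge [20, 20, 46] and [7, 41, 44]
= [7, 20, 20, 41, 44, 46]


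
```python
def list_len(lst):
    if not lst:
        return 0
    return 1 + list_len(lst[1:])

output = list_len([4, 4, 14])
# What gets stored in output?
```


list_len([4, 4, 14])
= 1 + list_len([4, 14])
= 1 + 1 + list_len([14])
= 1 + 1 + 1 + list_len([])
= 1 + 1 + 1 + 0
= 3


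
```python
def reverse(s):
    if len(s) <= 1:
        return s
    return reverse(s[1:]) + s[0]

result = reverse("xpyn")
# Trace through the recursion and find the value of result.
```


reverse("xpyn")
= reverse("pyn") + "x"
= reverse("yn") + "p" + "x"
= reverse("n") + "y" + "p" + "x"
= "n" + "y" + "p" + "x"
= "nypx"


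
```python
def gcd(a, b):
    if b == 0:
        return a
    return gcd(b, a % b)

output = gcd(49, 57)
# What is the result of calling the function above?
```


gcd(49, 57)
= gcd(57, 49 % 57) = gcd(57, 49)
= gcd(49, 57 % 49) = gcd(49, 8)
= gcd(8, 49 % 8) = gcd(8, 1)
= gcd(1, 8 % 1) = gcd(1, 0)
b == 0, return a = 1


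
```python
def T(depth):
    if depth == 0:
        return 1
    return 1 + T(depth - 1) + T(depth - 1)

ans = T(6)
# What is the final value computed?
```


T(6)
= 1 + T(5) + T(5)
= 1 + 2 * T(5)
T(k) = 2^(k+1) - 1
T(0) = 1
T(1) = 3
T(2) = 7
T(3) = 15
T(4) = 31
T(6) = 2^7 - 1 = 127


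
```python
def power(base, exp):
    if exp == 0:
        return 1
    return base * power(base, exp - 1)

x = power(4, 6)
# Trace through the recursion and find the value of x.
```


power(4, 6)
= 4 * power(4, 5)
= 4 * 4 * power(4, 4)
= 4 * 4 * 4 * power(4, 3)
= 4 * 4 * 4 * 4 * power(4, 2)
= 4 * 4 * 4 * 4 * 4 * power(4, 1)
= 4 * 4 * 4 * 4 * 4 * 4 * power(4, 0)
= 4 * 4 * 4 * 4 * 4 * 4 * 1
= 4096


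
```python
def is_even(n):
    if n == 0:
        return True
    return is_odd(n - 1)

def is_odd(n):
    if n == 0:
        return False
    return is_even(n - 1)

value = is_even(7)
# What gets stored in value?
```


is_even(7)
= is_odd(6)
= is_even(5)
= is_odd(4)
= is_even(3)
= is_odd(2)
= is_even(1)
= is_odd(0)
n == 0: return False
= False


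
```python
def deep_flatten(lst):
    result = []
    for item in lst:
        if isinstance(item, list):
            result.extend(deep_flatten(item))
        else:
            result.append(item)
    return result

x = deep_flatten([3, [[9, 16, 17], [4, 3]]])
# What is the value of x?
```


deep_flatten([3, [[9, 16, 17], [4, 3]]])
Processing each element:
  3 is not a list -> append 3
  [[9, 16, 17], [4, 3]] is a list -> deep_flatten recursively -> [9, 16, 17, 4, 3]
= [3, 9, 16, 17, 4, 3]


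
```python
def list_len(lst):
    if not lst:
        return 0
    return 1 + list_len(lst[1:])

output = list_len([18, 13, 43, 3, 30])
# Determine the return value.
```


list_len([18, 13, 43, 3, 30])
= 1 + list_len([13, 43, 3, 30])
= 1 + 1 + list_len([43, 3, 30])
= 1 + 1 + 1 + list_len([3, 30])
= 1 + 1 + 1 + 1 + list_len([30])
= 1 + 1 + 1 + 1 + 1 + list_len([])
= 1 + 1 + 1 + 1 + 1 + 0
= 5


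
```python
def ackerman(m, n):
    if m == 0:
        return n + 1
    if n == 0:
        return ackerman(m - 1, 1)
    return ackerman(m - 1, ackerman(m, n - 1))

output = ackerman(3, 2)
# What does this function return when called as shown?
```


ackerman(3, 2)
= ackerman(2, ackerman(3, 1))
First compute ackerman(3, 1) = 13
= ackerman(2, 13)
= 29


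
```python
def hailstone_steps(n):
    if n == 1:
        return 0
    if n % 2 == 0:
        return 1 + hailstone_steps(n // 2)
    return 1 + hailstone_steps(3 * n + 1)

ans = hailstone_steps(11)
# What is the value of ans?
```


hailstone_steps(11)
11 is odd -> 3*11+1 = 34 -> hailstone_steps(34)
34 is even -> hailstone_steps(17)
17 is odd -> 3*17+1 = 52 -> hailstone_steps(52)
52 is even -> hailstone_steps(26)
26 is even -> hailstone_steps(13)
13 is odd -> 3*13+1 = 40 -> hailstone_steps(40)
40 is even -> hailstone_steps(20)
20 is even -> hailstone_steps(10)
10 is even -> hailstone_steps(5)
5 is odd -> 3*5+1 = 16 -> hailstone_steps(16)
16 is even -> hailstone_steps(8)
8 is even -> hailstone_steps(4)
4 is even -> hailstone_steps(2)
2 is even -> hailstone_steps(1)
Reached 1 after 14 steps
= 14


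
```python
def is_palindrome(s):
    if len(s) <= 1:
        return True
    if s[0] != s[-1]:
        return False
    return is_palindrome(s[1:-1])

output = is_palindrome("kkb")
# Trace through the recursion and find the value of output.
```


is_palindrome("kkb")
"kkb": s[0]='k' != s[-1]='b' -> False
= False


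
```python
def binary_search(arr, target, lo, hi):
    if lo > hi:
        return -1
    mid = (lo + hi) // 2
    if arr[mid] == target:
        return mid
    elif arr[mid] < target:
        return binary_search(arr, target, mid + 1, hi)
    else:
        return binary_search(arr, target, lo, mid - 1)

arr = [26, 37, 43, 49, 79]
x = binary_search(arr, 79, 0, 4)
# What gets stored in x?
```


binary_search(arr, 79, 0, 4)
lo=0, hi=4, mid=2, arr[mid]=43
43 < 79, search right half
lo=3, hi=4, mid=3, arr[mid]=49
49 < 79, search right half
lo=4, hi=4, mid=4, arr[mid]=79
arr[4] == 79, found at index 4
= 4


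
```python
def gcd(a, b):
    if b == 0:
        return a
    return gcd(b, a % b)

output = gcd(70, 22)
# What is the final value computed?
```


gcd(70, 22)
= gcd(22, 70 % 22) = gcd(22, 4)
= gcd(4, 22 % 4) = gcd(4, 2)
= gcd(2, 4 % 2) = gcd(2, 0)
b == 0, return a = 2


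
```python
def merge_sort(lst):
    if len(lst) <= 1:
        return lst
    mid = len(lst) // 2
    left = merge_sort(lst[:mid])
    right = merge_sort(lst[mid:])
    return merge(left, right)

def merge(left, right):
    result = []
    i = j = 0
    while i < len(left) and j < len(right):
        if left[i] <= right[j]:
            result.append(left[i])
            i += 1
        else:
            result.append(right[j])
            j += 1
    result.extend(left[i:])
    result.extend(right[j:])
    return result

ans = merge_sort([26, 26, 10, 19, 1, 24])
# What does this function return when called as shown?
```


merge_sort([26, 26, 10, 19, 1, 24])
Split into [26, 26, 10] and [19, 1, 24]
Left sorted: [10, 26, 26]
Right sorted: [1, 19, 24]
Merge [10, 26, 26] and [1, 19, 24]
= [1, 10, 19, 24, 26, 26]


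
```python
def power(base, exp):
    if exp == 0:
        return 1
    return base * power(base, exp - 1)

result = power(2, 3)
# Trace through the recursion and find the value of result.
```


power(2, 3)
= 2 * power(2, 2)
= 2 * 2 * power(2, 1)
= 2 * 2 * 2 * power(2, 0)
= 2 * 2 * 2 * 1
= 8


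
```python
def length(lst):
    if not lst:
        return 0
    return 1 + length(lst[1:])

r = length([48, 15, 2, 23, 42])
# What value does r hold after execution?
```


length([48, 15, 2, 23, 42])
= 1 + length([15, 2, 23, 42])
= 1 + 1 + length([2, 23, 42])
= 1 + 1 + 1 + length([23, 42])
= 1 + 1 + 1 + 1 + length([42])
= 1 + 1 + 1 + 1 + 1 + length([])
= 1 + 1 + 1 + 1 + 1 + 0
= 5


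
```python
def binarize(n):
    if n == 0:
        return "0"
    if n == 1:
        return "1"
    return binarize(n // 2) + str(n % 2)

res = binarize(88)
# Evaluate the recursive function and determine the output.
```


binarize(88)
= binarize(44) + "0"
= binarize(22) + "0" + "0"
= binarize(11) + "0" + "0" + "0"
= binarize(5) + "1" + "0" + "0" + "0"
= binarize(2) + "1" + "1" + "0" + "0" + "0"
= binarize(1) + "0" + "1" + "1" + "0" + "0" + "0"
= "1" + "0" + "1" + "1" + "0" + "0" + "0"
= "1011000"


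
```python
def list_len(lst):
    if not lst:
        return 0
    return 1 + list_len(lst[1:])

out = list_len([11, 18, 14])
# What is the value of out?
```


list_len([11, 18, 14])
= 1 + list_len([18, 14])
= 1 + 1 + list_len([14])
= 1 + 1 + 1 + list_len([])
= 1 + 1 + 1 + 0
= 3


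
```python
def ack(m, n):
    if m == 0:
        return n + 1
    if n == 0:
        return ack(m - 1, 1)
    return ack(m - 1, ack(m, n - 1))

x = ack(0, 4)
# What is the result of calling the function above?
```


ack(0, 4)
m == 0: return 4 + 1 = 5
= 5


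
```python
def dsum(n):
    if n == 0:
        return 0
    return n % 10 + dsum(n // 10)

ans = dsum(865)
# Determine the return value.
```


dsum(865)
= 5 + dsum(86)
= 5 + 6 + dsum(8)
= 5 + 6 + 8 + dsum(0)
= 5 + 6 + 8 + 0
= 19


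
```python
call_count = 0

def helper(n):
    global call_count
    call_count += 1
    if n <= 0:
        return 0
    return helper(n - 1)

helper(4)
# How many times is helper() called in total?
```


helper(4) calls helper(3) calls ... calls helper(0)
Total calls: 4 + 1 (for base case) = 5


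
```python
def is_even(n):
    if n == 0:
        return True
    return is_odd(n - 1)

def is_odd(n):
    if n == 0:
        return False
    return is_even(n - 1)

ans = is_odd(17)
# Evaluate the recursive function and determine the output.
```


is_odd(17)
= is_even(16)
= is_odd(15)
= is_even(14)
= is_odd(13)
= is_even(12)
= is_odd(11)
= is_even(10)
= is_odd(9)
= is_even(8)
= is_odd(7)
= is_even(6)
= is_odd(5)
= is_even(4)
= is_odd(3)
= is_even(2)
= is_odd(1)
= is_even(0)
n == 0: return True
= True


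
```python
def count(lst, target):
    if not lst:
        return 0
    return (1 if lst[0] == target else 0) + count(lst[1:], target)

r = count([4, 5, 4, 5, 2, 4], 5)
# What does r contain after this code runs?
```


count([4, 5, 4, 5, 2, 4], 5)
lst[0]=4 != 5: 0 + count([5, 4, 5, 2, 4], 5)
lst[0]=5 == 5: 1 + count([4, 5, 2, 4], 5)
lst[0]=4 != 5: 0 + count([5, 2, 4], 5)
lst[0]=5 == 5: 1 + count([2, 4], 5)
lst[0]=2 != 5: 0 + count([4], 5)
lst[0]=4 != 5: 0 + count([], 5)
= 2


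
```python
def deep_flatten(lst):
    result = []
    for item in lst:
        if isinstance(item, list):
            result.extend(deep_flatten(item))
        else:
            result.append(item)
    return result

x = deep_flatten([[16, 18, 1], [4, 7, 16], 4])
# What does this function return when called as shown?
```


deep_flatten([[16, 18, 1], [4, 7, 16], 4])
Processing each element:
  [16, 18, 1] is a list -> deep_flatten recursively -> [16, 18, 1]
  [4, 7, 16] is a list -> deep_flatten recursively -> [4, 7, 16]
  4 is not a list -> append 4
= [16, 18, 1, 4, 7, 16, 4]


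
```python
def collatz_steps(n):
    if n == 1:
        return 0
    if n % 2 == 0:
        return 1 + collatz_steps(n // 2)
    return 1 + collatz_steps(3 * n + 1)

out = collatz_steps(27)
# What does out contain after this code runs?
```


collatz_steps(27)
27 is odd -> 3*27+1 = 82 -> collatz_steps(82)
82 is even -> collatz_steps(41)
41 is odd -> 3*41+1 = 124 -> collatz_steps(124)
124 is even -> collatz_steps(62)
62 is even -> collatz_steps(31)
31 is odd -> 3*31+1 = 94 -> collatz_steps(94)
94 is even -> collatz_steps(47)
47 is odd -> 3*47+1 = 142 -> collatz_steps(142)
142 is even -> collatz_steps(71)
71 is odd -> 3*71+1 = 214 -> collatz_steps(214)
214 is even -> collatz_steps(107)
107 is odd -> 3*107+1 = 322 -> collatz_steps(322)
322 is even -> collatz_steps(161)
161 is odd -> 3*161+1 = 484 -> collatz_steps(484)
484 is even -> collatz_steps(242)
242 is even -> collatz_steps(121)
121 is odd -> 3*121+1 = 364 -> collatz_steps(364)
364 is even -> collatz_steps(182)
182 is even -> collatz_steps(91)
91 is odd -> 3*91+1 = 274 -> collatz_steps(274)
274 is even -> collatz_steps(137)
137 is odd -> 3*137+1 = 412 -> collatz_steps(412)
412 is even -> collatz_steps(206)
206 is even -> collatz_steps(103)
103 is odd -> 3*103+1 = 310 -> collatz_steps(310)
310 is even -> collatz_steps(155)
155 is odd -> 3*155+1 = 466 -> collatz_steps(466)
466 is even -> collatz_steps(233)
233 is odd -> 3*233+1 = 700 -> collatz_steps(700)
700 is even -> collatz_steps(350)
350 is even -> collatz_steps(175)
175 is odd -> 3*175+1 = 526 -> collatz_steps(526)
526 is even -> collatz_steps(263)
263 is odd -> 3*263+1 = 790 -> collatz_steps(790)
790 is even -> collatz_steps(395)
395 is odd -> 3*395+1 = 1186 -> collatz_steps(1186)
1186 is even -> collatz_steps(593)
593 is odd -> 3*593+1 = 1780 -> collatz_steps(1780)
1780 is even -> collatz_steps(890)
890 is even -> collatz_steps(445)
445 is odd -> 3*445+1 = 1336 -> collatz_steps(1336)
1336 is even -> collatz_steps(668)
668 is even -> collatz_steps(334)
334 is even -> collatz_steps(167)
167 is odd -> 3*167+1 = 502 -> collatz_steps(502)
502 is even -> collatz_steps(251)
251 is odd -> 3*251+1 = 754 -> collatz_steps(754)
754 is even -> collatz_steps(377)
377 is odd -> 3*377+1 = 1132 -> collatz_steps(1132)
1132 is even -> collatz_steps(566)
566 is even -> collatz_steps(283)
283 is odd -> 3*283+1 = 850 -> collatz_steps(850)
850 is even -> collatz_steps(425)
425 is odd -> 3*425+1 = 1276 -> collatz_steps(1276)
1276 is even -> collatz_steps(638)
638 is even -> collatz_steps(319)
319 is odd -> 3*319+1 = 958 -> collatz_steps(958)
958 is even -> collatz_steps(479)
479 is odd -> 3*479+1 = 1438 -> collatz_steps(1438)
1438 is even -> collatz_steps(719)
719 is odd -> 3*719+1 = 2158 -> collatz_steps(2158)
2158 is even -> collatz_steps(1079)
1079 is odd -> 3*1079+1 = 3238 -> collatz_steps(3238)
3238 is even -> collatz_steps(1619)
1619 is odd -> 3*1619+1 = 4858 -> collatz_steps(4858)
4858 is even -> collatz_steps(2429)
2429 is odd -> 3*2429+1 = 7288 -> collatz_steps(7288)
7288 is even -> collatz_steps(3644)
3644 is even -> collatz_steps(1822)
1822 is even -> collatz_steps(911)
911 is odd -> 3*911+1 = 2734 -> collatz_steps(2734)
2734 is even -> collatz_steps(1367)
1367 is odd -> 3*1367+1 = 4102 -> collatz_steps(4102)
4102 is even -> collatz_steps(2051)
2051 is odd -> 3*2051+1 = 6154 -> collatz_steps(6154)
6154 is even -> collatz_steps(3077)
3077 is odd -> 3*3077+1 = 9232 -> collatz_steps(9232)
9232 is even -> collatz_steps(4616)
4616 is even -> collatz_steps(2308)
2308 is even -> collatz_steps(1154)
1154 is even -> collatz_steps(577)
577 is odd -> 3*577+1 = 1732 -> collatz_steps(1732)
1732 is even -> collatz_steps(866)
866 is even -> collatz_steps(433)
433 is odd -> 3*433+1 = 1300 -> collatz_steps(1300)
1300 is even -> collatz_steps(650)
650 is even -> collatz_steps(325)
325 is odd -> 3*325+1 = 976 -> collatz_steps(976)
976 is even -> collatz_steps(488)
488 is even -> collatz_steps(244)
244 is even -> collatz_steps(122)
122 is even -> collatz_steps(61)
61 is odd -> 3*61+1 = 184 -> collatz_steps(184)
184 is even -> collatz_steps(92)
92 is even -> collatz_steps(46)
46 is even -> collatz_steps(23)
23 is odd -> 3*23+1 = 70 -> collatz_steps(70)
70 is even -> collatz_steps(35)
35 is odd -> 3*35+1 = 106 -> collatz_steps(106)
106 is even -> collatz_steps(53)
53 is odd -> 3*53+1 = 160 -> collatz_steps(160)
160 is even -> collatz_steps(80)
80 is even -> collatz_steps(40)
40 is even -> collatz_steps(20)
20 is even -> collatz_steps(10)
10 is even -> collatz_steps(5)
5 is odd -> 3*5+1 = 16 -> collatz_steps(16)
16 is even -> collatz_steps(8)
8 is even -> collatz_steps(4)
4 is even -> collatz_steps(2)
2 is even -> collatz_steps(1)
Reached 1 after 111 steps
= 111


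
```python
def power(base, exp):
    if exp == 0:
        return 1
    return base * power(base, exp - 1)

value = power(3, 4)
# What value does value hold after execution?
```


power(3, 4)
= 3 * power(3, 3)
= 3 * 3 * power(3, 2)
= 3 * 3 * 3 * power(3, 1)
= 3 * 3 * 3 * 3 * power(3, 0)
= 3 * 3 * 3 * 3 * 1
= 81


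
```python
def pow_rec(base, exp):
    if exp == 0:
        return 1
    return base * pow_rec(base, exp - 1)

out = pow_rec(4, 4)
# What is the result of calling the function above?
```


pow_rec(4, 4)
= 4 * pow_rec(4, 3)
= 4 * 4 * pow_rec(4, 2)
= 4 * 4 * 4 * pow_rec(4, 1)
= 4 * 4 * 4 * 4 * pow_rec(4, 0)
= 4 * 4 * 4 * 4 * 1
= 256


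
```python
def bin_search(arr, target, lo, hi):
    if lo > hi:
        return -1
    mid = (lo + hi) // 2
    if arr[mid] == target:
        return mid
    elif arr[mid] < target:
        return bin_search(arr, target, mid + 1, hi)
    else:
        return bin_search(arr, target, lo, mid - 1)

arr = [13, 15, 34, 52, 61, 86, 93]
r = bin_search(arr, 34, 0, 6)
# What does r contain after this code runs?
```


bin_search(arr, 34, 0, 6)
lo=0, hi=6, mid=3, arr[mid]=52
52 > 34, search left half
lo=0, hi=2, mid=1, arr[mid]=15
15 < 34, search right half
lo=2, hi=2, mid=2, arr[mid]=34
arr[2] == 34, found at index 2
= 2


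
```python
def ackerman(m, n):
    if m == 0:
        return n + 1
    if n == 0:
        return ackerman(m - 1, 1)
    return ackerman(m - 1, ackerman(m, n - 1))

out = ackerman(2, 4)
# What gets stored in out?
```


ackerman(2, 4)
= ackerman(1, ackerman(2, 3))
First compute ackerman(2, 3) = 9
= ackerman(1, 9)
= 11


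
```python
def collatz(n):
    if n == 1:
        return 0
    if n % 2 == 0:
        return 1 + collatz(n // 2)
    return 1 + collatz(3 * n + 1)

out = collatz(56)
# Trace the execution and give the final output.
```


collatz(56)
56 is even -> collatz(28)
28 is even -> collatz(14)
14 is even -> collatz(7)
7 is odd -> 3*7+1 = 22 -> collatz(22)
22 is even -> collatz(11)
11 is odd -> 3*11+1 = 34 -> collatz(34)
34 is even -> collatz(17)
17 is odd -> 3*17+1 = 52 -> collatz(52)
52 is even -> collatz(26)
26 is even -> collatz(13)
13 is odd -> 3*13+1 = 40 -> collatz(40)
40 is even -> collatz(20)
20 is even -> collatz(10)
10 is even -> collatz(5)
5 is odd -> 3*5+1 = 16 -> collatz(16)
16 is even -> collatz(8)
8 is even -> collatz(4)
4 is even -> collatz(2)
2 is even -> collatz(1)
Reached 1 after 19 steps
= 19


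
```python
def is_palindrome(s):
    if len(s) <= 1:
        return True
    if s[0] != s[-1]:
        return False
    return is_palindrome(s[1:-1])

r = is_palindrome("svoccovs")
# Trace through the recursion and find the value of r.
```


is_palindrome("svoccovs")
"svoccovs": s[0]='s' == s[-1]='s' -> is_palindrome("voccov")
"voccov": s[0]='v' == s[-1]='v' -> is_palindrome("occo")
"occo": s[0]='o' == s[-1]='o' -> is_palindrome("cc")
"cc": s[0]='c' == s[-1]='c' -> is_palindrome("")
"": len <= 1 -> True
= True


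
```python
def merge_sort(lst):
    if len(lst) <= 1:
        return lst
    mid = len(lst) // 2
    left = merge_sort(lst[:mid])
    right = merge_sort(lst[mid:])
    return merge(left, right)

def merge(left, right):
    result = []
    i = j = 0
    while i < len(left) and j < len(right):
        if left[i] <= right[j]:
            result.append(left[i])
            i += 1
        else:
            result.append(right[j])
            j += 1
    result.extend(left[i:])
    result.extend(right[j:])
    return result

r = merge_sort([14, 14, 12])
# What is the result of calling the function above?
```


merge_sort([14, 14, 12])
Split into [14] and [14, 12]
Left sorted: [14]
Right sorted: [12, 14]
Merge [14] and [12, 14]
= [12, 14, 14]


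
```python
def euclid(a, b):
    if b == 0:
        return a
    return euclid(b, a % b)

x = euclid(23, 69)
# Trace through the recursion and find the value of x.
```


euclid(23, 69)
= euclid(69, 23 % 69) = euclid(69, 23)
= euclid(23, 69 % 23) = euclid(23, 0)
b == 0, return a = 23


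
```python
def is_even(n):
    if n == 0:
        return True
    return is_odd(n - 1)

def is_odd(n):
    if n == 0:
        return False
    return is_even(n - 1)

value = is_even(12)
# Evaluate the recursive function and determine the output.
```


is_even(12)
= is_odd(11)
= is_even(10)
= is_odd(9)
= is_even(8)
= is_odd(7)
= is_even(6)
= is_odd(5)
= is_even(4)
= is_odd(3)
= is_even(2)
= is_odd(1)
= is_even(0)
n == 0: return True
= True
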